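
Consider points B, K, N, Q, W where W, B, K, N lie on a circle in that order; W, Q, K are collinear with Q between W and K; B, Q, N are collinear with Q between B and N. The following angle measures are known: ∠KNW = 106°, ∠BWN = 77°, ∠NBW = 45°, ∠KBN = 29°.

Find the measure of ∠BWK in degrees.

∠BWK = 48°

1. ∠BKN = 103°  [cyclic WBKN, opposite ∠W+∠K]
2. ∠BNK = 48°  [△BKN]
3. ∠BWK = 48°  [same arc BK]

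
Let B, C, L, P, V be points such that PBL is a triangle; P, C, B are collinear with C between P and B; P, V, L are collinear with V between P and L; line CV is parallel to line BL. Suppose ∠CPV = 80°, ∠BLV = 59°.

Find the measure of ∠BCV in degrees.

1. ∠BPL = 80°  [C on PB, V on PL]
2. ∠BLP = 59°  [V on ray LP]
3. ∠LBP = 41°  [△PBL]
4. ∠PCV = 41°  [CV∥BL, corresponding at C]
5. ∠BCV = 139°  [linear pair at C on PB]

∠BCV = 139°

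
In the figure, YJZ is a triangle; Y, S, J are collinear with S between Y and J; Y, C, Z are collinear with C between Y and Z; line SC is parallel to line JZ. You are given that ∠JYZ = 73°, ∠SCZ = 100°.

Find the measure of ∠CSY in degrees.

∠CSY = 27°

1. ∠CYS = 73°  [S on YJ, C on YZ]
2. ∠SCY = 80°  [linear pair at C on YZ]
3. ∠CSY = 27°  [△YSC]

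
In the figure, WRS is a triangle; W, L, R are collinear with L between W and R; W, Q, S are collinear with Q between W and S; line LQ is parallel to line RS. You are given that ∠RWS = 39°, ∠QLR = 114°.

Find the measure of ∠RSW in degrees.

∠RSW = 75°

1. ∠LWQ = 39°  [L on WR, Q on WS]
2. ∠QLW = 66°  [linear pair at L on WR]
3. ∠LQW = 75°  [△WLQ]
4. ∠RSW = 75°  [LQ∥RS, corresponding at Q]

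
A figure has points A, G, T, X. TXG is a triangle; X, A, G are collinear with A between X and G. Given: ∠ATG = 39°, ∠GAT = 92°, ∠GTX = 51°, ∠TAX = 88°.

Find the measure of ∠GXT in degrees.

∠GXT = 80°

1. ∠AGT = 49°  [△TAG]
2. ∠TGX = 49°  [A on ray GX]
3. ∠GXT = 80°  [△TXG]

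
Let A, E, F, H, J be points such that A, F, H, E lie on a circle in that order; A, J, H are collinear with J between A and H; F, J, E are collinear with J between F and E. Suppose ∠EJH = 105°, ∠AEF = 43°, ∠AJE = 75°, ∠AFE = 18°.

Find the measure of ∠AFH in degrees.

1. ∠AJF = 105°  [vertical angles at J]
2. ∠AHF = 43°  [same arc AF]
3. ∠FAH = 57°  [△AJF]
4. ∠AFH = 80°  [△AFH]

∠AFH = 80°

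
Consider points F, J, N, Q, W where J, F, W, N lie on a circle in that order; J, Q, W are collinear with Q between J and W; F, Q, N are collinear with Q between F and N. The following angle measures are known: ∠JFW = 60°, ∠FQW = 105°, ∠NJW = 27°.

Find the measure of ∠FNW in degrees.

1. ∠JNW = 120°  [cyclic JFWN, opposite ∠F+∠N]
2. ∠JQN = 105°  [vertical angles at Q]
3. ∠JWN = 33°  [△JWN]
4. ∠NQW = 75°  [linear pair at Q on JW]
5. ∠FNW = 72°  [△WQN]

∠FNW = 72°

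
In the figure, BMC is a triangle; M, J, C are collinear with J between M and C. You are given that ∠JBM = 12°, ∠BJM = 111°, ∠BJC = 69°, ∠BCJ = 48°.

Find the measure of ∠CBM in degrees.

1. ∠BMJ = 57°  [△BMJ]
2. ∠BCM = 48°  [J on ray CM]
3. ∠BMC = 57°  [J on ray MC]
4. ∠CBM = 75°  [△BMC]

∠CBM = 75°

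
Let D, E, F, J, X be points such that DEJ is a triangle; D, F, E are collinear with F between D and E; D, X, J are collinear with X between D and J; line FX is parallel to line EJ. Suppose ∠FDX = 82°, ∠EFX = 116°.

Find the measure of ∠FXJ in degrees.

∠FXJ = 146°

1. ∠DFX = 64°  [linear pair at F on DE]
2. ∠DXF = 34°  [△DFX]
3. ∠FXJ = 146°  [linear pair at X on DJ]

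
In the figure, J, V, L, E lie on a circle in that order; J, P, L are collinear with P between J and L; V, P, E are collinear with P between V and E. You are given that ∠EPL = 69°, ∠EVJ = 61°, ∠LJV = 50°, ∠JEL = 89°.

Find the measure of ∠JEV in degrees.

∠JEV = 39°

1. ∠EPJ = 111°  [linear pair at P on JL]
2. ∠ELJ = 61°  [same arc JE]
3. ∠EJL = 30°  [△JLE]
4. ∠JEV = 39°  [△JPE]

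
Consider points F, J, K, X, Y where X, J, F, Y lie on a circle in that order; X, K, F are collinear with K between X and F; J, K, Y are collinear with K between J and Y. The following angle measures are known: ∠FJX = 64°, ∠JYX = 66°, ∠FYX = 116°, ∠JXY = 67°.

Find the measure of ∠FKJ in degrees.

1. ∠JFX = 66°  [same arc XJ]
2. ∠XJY = 47°  [△XJY]
3. ∠FXJ = 50°  [△XJF]
4. ∠JKX = 83°  [△XKJ]
5. ∠FKJ = 97°  [linear pair at K on XF]

∠FKJ = 97°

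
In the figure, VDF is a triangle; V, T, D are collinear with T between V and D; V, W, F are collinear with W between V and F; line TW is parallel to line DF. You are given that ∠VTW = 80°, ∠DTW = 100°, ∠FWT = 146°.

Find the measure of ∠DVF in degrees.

∠DVF = 66°

1. ∠TWV = 34°  [linear pair at W on VF]
2. ∠TVW = 66°  [△VTW]
3. ∠DVF = 66°  [T on VD, W on VF]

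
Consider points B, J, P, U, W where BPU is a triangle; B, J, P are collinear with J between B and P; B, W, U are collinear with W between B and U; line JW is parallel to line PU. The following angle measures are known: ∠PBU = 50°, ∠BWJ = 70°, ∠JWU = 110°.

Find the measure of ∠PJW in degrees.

∠PJW = 120°

1. ∠JBW = 50°  [J on BP, W on BU]
2. ∠BJW = 60°  [△BJW]
3. ∠PJW = 120°  [linear pair at J on BP]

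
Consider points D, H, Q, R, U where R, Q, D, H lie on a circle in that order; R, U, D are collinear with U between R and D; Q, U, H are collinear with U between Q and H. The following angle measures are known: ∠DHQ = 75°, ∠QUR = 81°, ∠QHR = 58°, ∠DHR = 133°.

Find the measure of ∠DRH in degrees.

1. ∠DUH = 81°  [vertical angles at U]
2. ∠HUR = 99°  [linear pair at U on RD]
3. ∠DRH = 23°  [△RUH]

∠DRH = 23°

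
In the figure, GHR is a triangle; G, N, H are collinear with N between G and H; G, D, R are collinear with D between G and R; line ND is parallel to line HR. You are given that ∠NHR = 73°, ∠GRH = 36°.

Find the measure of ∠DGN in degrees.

∠DGN = 71°

1. ∠GHR = 73°  [N on ray HG]
2. ∠HGR = 71°  [△GHR]
3. ∠DGN = 71°  [N on GH, D on GR]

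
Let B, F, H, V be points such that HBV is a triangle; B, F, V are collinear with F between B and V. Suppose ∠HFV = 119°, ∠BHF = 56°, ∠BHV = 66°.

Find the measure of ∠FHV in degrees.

1. ∠BFH = 61°  [linear pair at F on BV]
2. ∠FBH = 63°  [△HBF]
3. ∠HBV = 63°  [F on ray BV]
4. ∠BVH = 51°  [△HBV]
5. ∠FVH = 51°  [F on ray VB]
6. ∠FHV = 10°  [△HFV]

∠FHV = 10°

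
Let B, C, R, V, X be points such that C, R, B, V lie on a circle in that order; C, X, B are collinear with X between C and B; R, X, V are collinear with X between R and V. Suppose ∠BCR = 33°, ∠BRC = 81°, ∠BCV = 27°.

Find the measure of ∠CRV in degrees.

1. ∠BVC = 99°  [cyclic CRBV, opposite ∠R+∠V]
2. ∠CBV = 54°  [△CBV]
3. ∠CRV = 54°  [same arc CV]

∠CRV = 54°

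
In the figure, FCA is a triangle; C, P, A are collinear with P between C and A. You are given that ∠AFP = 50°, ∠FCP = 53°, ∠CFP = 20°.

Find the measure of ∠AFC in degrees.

1. ∠CPF = 107°  [△FCP]
2. ∠ACF = 53°  [P on ray CA]
3. ∠APF = 73°  [linear pair at P on CA]
4. ∠FAP = 57°  [△FPA]
5. ∠CAF = 57°  [P on ray AC]
6. ∠AFC = 70°  [△FCA]

∠AFC = 70°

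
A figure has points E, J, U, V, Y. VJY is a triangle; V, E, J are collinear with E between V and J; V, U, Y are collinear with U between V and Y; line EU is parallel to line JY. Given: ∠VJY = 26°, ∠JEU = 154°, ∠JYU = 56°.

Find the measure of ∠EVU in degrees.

1. ∠JYV = 56°  [U on ray YV]
2. ∠JVY = 98°  [△VJY]
3. ∠EVU = 98°  [E on VJ, U on VY]

∠EVU = 98°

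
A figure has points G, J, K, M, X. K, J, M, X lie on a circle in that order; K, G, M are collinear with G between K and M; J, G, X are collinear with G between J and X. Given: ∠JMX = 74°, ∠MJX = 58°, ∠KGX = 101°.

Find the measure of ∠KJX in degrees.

1. ∠JKX = 106°  [cyclic KJMX, opposite ∠K+∠M]
2. ∠MKX = 58°  [same arc MX]
3. ∠JXK = 21°  [△KGX]
4. ∠KJX = 53°  [△KJX]

∠KJX = 53°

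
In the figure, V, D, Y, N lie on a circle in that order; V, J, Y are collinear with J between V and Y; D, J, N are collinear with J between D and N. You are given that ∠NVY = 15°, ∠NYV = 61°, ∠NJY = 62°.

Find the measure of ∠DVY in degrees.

1. ∠NDV = 61°  [same arc VN]
2. ∠DJV = 62°  [vertical angles at J]
3. ∠DVY = 57°  [△VJD]

∠DVY = 57°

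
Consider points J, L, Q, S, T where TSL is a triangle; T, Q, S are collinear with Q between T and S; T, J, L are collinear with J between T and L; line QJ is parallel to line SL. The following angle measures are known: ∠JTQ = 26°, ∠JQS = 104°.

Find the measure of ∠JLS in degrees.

1. ∠JQT = 76°  [linear pair at Q on TS]
2. ∠QJT = 78°  [△TQJ]
3. ∠LJQ = 102°  [linear pair at J on TL]
4. ∠JLS = 78°  [QJ∥SL, co-interior at L–J]

∠JLS = 78°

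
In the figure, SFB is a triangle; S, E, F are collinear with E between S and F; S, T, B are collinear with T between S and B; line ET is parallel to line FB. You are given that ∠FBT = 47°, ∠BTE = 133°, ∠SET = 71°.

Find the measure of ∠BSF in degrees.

1. ∠FBS = 47°  [T on ray BS]
2. ∠BFS = 71°  [ET∥FB, corresponding at E]
3. ∠BSF = 62°  [△SFB]

∠BSF = 62°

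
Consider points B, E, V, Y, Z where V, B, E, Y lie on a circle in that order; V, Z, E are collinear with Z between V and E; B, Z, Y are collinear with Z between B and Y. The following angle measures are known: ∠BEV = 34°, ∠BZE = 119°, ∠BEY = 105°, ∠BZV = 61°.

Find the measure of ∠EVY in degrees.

∠EVY = 27°

1. ∠BYV = 34°  [same arc VB]
2. ∠VZY = 119°  [vertical angles at Z]
3. ∠EVY = 27°  [△VZY]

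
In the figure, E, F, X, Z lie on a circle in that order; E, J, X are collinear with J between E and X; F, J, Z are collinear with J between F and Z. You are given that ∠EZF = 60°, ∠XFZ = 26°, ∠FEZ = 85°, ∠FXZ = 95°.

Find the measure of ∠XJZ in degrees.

∠XJZ = 86°

1. ∠EFZ = 35°  [△EFZ]
2. ∠FZX = 59°  [△FXZ]
3. ∠EXZ = 35°  [same arc EZ]
4. ∠XJZ = 86°  [△XJZ]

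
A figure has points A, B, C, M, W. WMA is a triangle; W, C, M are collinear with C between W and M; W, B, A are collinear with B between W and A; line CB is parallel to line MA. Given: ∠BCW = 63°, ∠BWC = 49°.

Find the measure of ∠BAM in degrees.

1. ∠CBW = 68°  [△WCB]
2. ∠ABC = 112°  [linear pair at B on WA]
3. ∠BAM = 68°  [CB∥MA, co-interior at A–B]

∠BAM = 68°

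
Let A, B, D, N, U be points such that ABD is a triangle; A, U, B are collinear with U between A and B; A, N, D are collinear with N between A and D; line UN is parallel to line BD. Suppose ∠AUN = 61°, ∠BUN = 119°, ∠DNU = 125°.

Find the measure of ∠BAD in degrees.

∠BAD = 64°

1. ∠ANU = 55°  [linear pair at N on AD]
2. ∠NAU = 64°  [△AUN]
3. ∠BAD = 64°  [U on AB, N on AD]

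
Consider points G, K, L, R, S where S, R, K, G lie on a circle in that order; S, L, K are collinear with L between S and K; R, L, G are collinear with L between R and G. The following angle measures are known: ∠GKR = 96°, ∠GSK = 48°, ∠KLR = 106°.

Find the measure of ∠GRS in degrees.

∠GRS = 70°

1. ∠GSR = 84°  [cyclic SRKG, opposite ∠S+∠K]
2. ∠GLS = 106°  [vertical angles at L]
3. ∠RGS = 26°  [△SLG]
4. ∠GRS = 70°  [△SRG]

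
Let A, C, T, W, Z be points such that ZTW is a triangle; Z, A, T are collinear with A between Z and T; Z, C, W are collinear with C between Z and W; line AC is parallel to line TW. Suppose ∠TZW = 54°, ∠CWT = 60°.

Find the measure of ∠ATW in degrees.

∠ATW = 66°

1. ∠TWZ = 60°  [C on ray WZ]
2. ∠WTZ = 66°  [△ZTW]
3. ∠ATW = 66°  [A on ray TZ]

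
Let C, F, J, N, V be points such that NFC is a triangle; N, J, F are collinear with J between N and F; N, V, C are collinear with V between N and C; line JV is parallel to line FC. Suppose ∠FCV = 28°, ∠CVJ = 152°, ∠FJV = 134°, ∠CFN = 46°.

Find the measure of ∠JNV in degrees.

1. ∠JVN = 28°  [linear pair at V on NC]
2. ∠NJV = 46°  [linear pair at J on NF]
3. ∠JNV = 106°  [△NJV]

∠JNV = 106°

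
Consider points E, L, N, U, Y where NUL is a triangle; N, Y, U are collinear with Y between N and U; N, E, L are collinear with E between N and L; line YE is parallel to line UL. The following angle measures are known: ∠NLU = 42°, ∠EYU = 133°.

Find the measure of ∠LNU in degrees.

1. ∠NEY = 42°  [YE∥UL, corresponding at E]
2. ∠EYN = 47°  [linear pair at Y on NU]
3. ∠ENY = 91°  [△NYE]
4. ∠LNU = 91°  [Y on NU, E on NL]

∠LNU = 91°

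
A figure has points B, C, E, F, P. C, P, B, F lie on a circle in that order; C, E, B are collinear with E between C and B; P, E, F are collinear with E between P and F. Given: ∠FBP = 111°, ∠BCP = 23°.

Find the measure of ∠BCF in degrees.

1. ∠BFP = 23°  [same arc PB]
2. ∠BPF = 46°  [△PBF]
3. ∠BCF = 46°  [same arc BF]

∠BCF = 46°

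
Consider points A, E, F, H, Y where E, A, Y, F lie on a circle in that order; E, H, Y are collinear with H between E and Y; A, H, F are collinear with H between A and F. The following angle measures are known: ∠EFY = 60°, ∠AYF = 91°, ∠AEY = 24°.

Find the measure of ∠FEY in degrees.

1. ∠AFY = 24°  [same arc AY]
2. ∠FAY = 65°  [△AYF]
3. ∠FEY = 65°  [same arc YF]

∠FEY = 65°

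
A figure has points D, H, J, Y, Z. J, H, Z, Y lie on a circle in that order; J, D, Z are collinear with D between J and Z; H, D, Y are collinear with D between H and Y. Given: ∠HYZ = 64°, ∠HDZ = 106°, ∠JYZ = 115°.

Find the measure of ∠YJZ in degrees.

∠YJZ = 23°

1. ∠HJZ = 64°  [same arc HZ]
2. ∠JDY = 106°  [vertical angles at D]
3. ∠JHZ = 65°  [cyclic JHZY, opposite ∠H+∠Y]
4. ∠HZJ = 51°  [△JHZ]
5. ∠HYJ = 51°  [same arc JH]
6. ∠YJZ = 23°  [△JDY]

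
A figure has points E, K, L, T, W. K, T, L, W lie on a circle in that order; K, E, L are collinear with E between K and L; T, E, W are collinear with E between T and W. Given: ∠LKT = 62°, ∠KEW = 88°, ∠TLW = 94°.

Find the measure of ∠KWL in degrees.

1. ∠LWT = 62°  [same arc TL]
2. ∠LEW = 92°  [linear pair at E on KL]
3. ∠LTW = 24°  [△TLW]
4. ∠KLW = 26°  [△LEW]
5. ∠LKW = 24°  [same arc LW]
6. ∠KWL = 130°  [△KLW]

∠KWL = 130°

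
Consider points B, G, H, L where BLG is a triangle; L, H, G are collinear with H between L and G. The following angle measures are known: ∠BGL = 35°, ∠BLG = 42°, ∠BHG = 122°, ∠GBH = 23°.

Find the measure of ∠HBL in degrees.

1. ∠BLH = 42°  [H on ray LG]
2. ∠BHL = 58°  [linear pair at H on LG]
3. ∠HBL = 80°  [△BLH]

∠HBL = 80°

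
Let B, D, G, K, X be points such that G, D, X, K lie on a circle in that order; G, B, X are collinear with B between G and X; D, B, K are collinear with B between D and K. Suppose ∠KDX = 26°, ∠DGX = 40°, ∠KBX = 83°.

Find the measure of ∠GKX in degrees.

1. ∠KGX = 26°  [same arc XK]
2. ∠DKX = 40°  [same arc DX]
3. ∠GXK = 57°  [△XBK]
4. ∠GKX = 97°  [△GXK]

∠GKX = 97°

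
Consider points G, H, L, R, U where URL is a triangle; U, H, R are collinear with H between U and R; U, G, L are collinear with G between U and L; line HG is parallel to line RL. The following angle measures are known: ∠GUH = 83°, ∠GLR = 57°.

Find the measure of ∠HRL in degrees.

∠HRL = 40°

1. ∠LUR = 83°  [H on UR, G on UL]
2. ∠RLU = 57°  [G on ray LU]
3. ∠LRU = 40°  [△URL]
4. ∠HRL = 40°  [H on ray RU]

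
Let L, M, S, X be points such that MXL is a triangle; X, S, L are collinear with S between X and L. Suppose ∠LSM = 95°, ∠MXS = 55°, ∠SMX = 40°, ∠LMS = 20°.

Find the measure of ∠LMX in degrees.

1. ∠MLS = 65°  [△MSL]
2. ∠LXM = 55°  [S on ray XL]
3. ∠MLX = 65°  [S on ray LX]
4. ∠LMX = 60°  [△MXL]

∠LMX = 60°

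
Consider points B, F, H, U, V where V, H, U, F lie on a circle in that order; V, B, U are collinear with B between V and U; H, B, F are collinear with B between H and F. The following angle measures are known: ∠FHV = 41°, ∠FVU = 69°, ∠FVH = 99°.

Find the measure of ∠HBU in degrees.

∠HBU = 71°

1. ∠HFV = 40°  [△VHF]
2. ∠FHU = 69°  [same arc UF]
3. ∠HUV = 40°  [same arc VH]
4. ∠HBU = 71°  [△HBU]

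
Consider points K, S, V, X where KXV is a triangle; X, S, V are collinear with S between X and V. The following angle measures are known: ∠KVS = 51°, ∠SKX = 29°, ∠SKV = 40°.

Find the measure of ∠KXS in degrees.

1. ∠KSV = 89°  [△KSV]
2. ∠KSX = 91°  [linear pair at S on XV]
3. ∠KXS = 60°  [△KXS]

∠KXS = 60°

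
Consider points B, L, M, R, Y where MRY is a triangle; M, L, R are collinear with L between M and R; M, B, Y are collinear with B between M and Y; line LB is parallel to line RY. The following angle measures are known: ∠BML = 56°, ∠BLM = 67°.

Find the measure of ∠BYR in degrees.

∠BYR = 57°

1. ∠LBM = 57°  [△MLB]
2. ∠LBY = 123°  [linear pair at B on MY]
3. ∠BYR = 57°  [LB∥RY, co-interior at Y–B]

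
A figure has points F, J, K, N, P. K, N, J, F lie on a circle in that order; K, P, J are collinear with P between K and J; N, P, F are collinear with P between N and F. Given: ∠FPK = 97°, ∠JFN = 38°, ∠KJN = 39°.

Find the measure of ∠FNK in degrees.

∠FNK = 59°

1. ∠JPN = 97°  [vertical angles at P]
2. ∠JKN = 38°  [same arc NJ]
3. ∠KPN = 83°  [linear pair at P on KJ]
4. ∠FNK = 59°  [△KPN]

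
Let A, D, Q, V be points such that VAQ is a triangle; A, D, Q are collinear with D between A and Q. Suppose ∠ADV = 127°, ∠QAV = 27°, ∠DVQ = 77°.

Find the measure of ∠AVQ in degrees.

1. ∠QDV = 53°  [linear pair at D on AQ]
2. ∠DQV = 50°  [△VDQ]
3. ∠AQV = 50°  [D on ray QA]
4. ∠AVQ = 103°  [△VAQ]

∠AVQ = 103°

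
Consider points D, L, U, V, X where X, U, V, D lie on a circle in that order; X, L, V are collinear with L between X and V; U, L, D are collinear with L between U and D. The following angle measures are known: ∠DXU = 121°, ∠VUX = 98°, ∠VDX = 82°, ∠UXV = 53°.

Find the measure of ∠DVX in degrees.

1. ∠DVU = 59°  [cyclic XUVD, opposite ∠X+∠V]
2. ∠UDV = 53°  [same arc UV]
3. ∠DUV = 68°  [△UVD]
4. ∠DXV = 68°  [same arc VD]
5. ∠DVX = 30°  [△XVD]

∠DVX = 30°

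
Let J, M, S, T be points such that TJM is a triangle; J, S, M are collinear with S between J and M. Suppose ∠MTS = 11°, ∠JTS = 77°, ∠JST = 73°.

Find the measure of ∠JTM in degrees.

1. ∠SJT = 30°  [△TJS]
2. ∠MST = 107°  [linear pair at S on JM]
3. ∠MJT = 30°  [S on ray JM]
4. ∠SMT = 62°  [△TSM]
5. ∠JMT = 62°  [S on ray MJ]
6. ∠JTM = 88°  [△TJM]

∠JTM = 88°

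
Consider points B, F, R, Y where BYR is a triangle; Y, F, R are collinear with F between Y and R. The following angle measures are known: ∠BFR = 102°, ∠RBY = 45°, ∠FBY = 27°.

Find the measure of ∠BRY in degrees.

1. ∠BFY = 78°  [linear pair at F on YR]
2. ∠BYF = 75°  [△BYF]
3. ∠BYR = 75°  [F on ray YR]
4. ∠BRY = 60°  [△BYR]

∠BRY = 60°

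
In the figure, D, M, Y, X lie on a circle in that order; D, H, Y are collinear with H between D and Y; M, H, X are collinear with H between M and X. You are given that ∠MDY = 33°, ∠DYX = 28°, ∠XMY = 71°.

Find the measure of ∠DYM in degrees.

1. ∠MXY = 33°  [same arc MY]
2. ∠XHY = 119°  [△YHX]
3. ∠XDY = 71°  [same arc YX]
4. ∠DHX = 61°  [linear pair at H on DY]
5. ∠DXM = 48°  [△DHX]
6. ∠DYM = 48°  [same arc DM]

∠DYM = 48°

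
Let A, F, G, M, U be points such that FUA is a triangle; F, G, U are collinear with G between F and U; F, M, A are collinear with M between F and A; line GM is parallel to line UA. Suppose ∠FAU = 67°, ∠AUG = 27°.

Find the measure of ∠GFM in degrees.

∠GFM = 86°

1. ∠AUF = 27°  [G on ray UF]
2. ∠AFU = 86°  [△FUA]
3. ∠GFM = 86°  [G on FU, M on FA]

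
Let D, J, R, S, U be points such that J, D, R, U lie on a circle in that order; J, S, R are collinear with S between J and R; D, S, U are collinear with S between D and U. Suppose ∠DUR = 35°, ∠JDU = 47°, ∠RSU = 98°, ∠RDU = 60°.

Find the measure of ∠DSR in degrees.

1. ∠DJR = 35°  [same arc DR]
2. ∠DSJ = 98°  [△JSD]
3. ∠DSR = 82°  [linear pair at S on JR]

∠DSR = 82°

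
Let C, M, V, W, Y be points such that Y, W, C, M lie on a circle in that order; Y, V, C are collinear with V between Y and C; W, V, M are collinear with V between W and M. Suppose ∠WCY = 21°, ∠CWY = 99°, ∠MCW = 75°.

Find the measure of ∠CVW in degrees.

∠CVW = 114°

1. ∠WMY = 21°  [same arc YW]
2. ∠CYW = 60°  [△YWC]
3. ∠MYW = 105°  [cyclic YWCM, opposite ∠Y+∠C]
4. ∠MWY = 54°  [△YWM]
5. ∠WVY = 66°  [△YVW]
6. ∠CVW = 114°  [linear pair at V on YC]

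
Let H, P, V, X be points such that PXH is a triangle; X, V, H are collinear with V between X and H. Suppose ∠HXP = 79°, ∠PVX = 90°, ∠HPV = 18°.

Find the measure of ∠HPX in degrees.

1. ∠HVP = 90°  [linear pair at V on XH]
2. ∠PHV = 72°  [△PVH]
3. ∠PHX = 72°  [V on ray HX]
4. ∠HPX = 29°  [△PXH]

∠HPX = 29°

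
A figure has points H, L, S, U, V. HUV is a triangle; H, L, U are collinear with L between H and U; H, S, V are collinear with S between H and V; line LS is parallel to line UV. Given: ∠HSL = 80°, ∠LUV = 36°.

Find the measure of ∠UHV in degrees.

∠UHV = 64°

1. ∠HVU = 80°  [LS∥UV, corresponding at S]
2. ∠HUV = 36°  [L on ray UH]
3. ∠UHV = 64°  [△HUV]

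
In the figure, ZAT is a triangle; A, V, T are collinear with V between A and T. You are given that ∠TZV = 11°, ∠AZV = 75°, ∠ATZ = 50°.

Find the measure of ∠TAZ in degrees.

1. ∠VTZ = 50°  [V on ray TA]
2. ∠TVZ = 119°  [△ZVT]
3. ∠AVZ = 61°  [linear pair at V on AT]
4. ∠VAZ = 44°  [△ZAV]
5. ∠TAZ = 44°  [V on ray AT]

∠TAZ = 44°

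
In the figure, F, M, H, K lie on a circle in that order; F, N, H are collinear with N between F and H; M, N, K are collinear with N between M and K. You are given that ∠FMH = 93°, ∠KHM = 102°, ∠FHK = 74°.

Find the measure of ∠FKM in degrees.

1. ∠KFM = 78°  [cyclic FMHK, opposite ∠F+∠H]
2. ∠FMK = 74°  [same arc FK]
3. ∠FKM = 28°  [△FMK]

∠FKM = 28°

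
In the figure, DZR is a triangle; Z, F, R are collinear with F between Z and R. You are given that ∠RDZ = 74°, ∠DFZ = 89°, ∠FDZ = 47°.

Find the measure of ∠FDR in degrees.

1. ∠DZF = 44°  [△DZF]
2. ∠DFR = 91°  [linear pair at F on ZR]
3. ∠DZR = 44°  [F on ray ZR]
4. ∠DRZ = 62°  [△DZR]
5. ∠DRF = 62°  [F on ray RZ]
6. ∠FDR = 27°  [△DFR]

∠FDR = 27°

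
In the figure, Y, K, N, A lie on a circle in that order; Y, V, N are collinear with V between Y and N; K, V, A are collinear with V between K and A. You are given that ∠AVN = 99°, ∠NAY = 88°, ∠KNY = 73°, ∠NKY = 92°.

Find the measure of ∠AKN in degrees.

∠AKN = 26°

1. ∠KVY = 99°  [vertical angles at V]
2. ∠KVN = 81°  [linear pair at V on YN]
3. ∠AKN = 26°  [△KVN]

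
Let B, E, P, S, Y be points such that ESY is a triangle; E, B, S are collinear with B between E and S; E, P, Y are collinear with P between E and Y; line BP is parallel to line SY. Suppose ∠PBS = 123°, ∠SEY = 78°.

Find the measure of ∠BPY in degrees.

1. ∠EBP = 57°  [linear pair at B on ES]
2. ∠BEP = 78°  [B on ES, P on EY]
3. ∠BPE = 45°  [△EBP]
4. ∠BPY = 135°  [linear pair at P on EY]

∠BPY = 135°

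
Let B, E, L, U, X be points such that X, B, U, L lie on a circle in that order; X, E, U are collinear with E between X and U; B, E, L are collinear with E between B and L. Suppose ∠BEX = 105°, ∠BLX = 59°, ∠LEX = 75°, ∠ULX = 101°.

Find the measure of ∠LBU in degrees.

1. ∠BEU = 75°  [linear pair at E on XU]
2. ∠BUX = 59°  [same arc XB]
3. ∠LBU = 46°  [△BEU]

∠LBU = 46°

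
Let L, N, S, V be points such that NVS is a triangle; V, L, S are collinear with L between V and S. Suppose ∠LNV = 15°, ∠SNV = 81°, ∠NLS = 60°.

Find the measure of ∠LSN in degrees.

∠LSN = 54°

1. ∠NLV = 120°  [linear pair at L on VS]
2. ∠LVN = 45°  [△NVL]
3. ∠NVS = 45°  [L on ray VS]
4. ∠NSV = 54°  [△NVS]
5. ∠LSN = 54°  [L on ray SV]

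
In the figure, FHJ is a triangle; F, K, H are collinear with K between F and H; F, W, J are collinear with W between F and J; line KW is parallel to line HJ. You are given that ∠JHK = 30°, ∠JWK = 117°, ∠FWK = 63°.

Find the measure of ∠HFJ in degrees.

∠HFJ = 87°

1. ∠FHJ = 30°  [K on ray HF]
2. ∠FJH = 63°  [KW∥HJ, corresponding at W]
3. ∠HFJ = 87°  [△FHJ]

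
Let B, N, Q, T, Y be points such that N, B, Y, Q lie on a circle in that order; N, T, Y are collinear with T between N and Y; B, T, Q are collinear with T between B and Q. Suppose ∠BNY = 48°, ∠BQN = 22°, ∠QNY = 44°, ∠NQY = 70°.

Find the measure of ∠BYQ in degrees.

∠BYQ = 88°

1. ∠BQY = 48°  [same arc BY]
2. ∠QBY = 44°  [same arc YQ]
3. ∠BYQ = 88°  [△BYQ]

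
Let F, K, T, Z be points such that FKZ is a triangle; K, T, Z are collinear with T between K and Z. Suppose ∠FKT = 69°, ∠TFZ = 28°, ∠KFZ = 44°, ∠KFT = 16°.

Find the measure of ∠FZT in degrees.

∠FZT = 67°

1. ∠FKZ = 69°  [T on ray KZ]
2. ∠FZK = 67°  [△FKZ]
3. ∠FZT = 67°  [T on ray ZK]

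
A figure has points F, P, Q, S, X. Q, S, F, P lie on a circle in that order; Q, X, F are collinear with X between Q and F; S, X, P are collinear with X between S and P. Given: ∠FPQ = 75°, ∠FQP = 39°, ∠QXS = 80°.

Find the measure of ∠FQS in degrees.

1. ∠PFQ = 66°  [△QFP]
2. ∠PSQ = 66°  [same arc QP]
3. ∠FQS = 34°  [△QXS]

∠FQS = 34°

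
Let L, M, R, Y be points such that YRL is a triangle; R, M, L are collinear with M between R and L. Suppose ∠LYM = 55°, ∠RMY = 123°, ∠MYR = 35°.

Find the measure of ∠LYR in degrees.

∠LYR = 90°

1. ∠MRY = 22°  [△YRM]
2. ∠LMY = 57°  [linear pair at M on RL]
3. ∠LRY = 22°  [M on ray RL]
4. ∠MLY = 68°  [△YML]
5. ∠RLY = 68°  [M on ray LR]
6. ∠LYR = 90°  [△YRL]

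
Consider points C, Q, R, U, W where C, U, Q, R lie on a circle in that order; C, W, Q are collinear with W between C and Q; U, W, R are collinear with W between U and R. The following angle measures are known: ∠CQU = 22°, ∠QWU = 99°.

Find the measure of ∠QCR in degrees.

1. ∠CRU = 22°  [same arc CU]
2. ∠CWR = 99°  [vertical angles at W]
3. ∠QCR = 59°  [△CWR]

∠QCR = 59°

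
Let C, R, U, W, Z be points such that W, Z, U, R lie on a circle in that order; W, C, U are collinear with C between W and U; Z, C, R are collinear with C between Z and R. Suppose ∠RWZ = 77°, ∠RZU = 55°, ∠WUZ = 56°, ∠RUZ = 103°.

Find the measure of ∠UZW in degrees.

∠UZW = 102°

1. ∠URZ = 22°  [△ZUR]
2. ∠UWZ = 22°  [same arc ZU]
3. ∠UZW = 102°  [△WZU]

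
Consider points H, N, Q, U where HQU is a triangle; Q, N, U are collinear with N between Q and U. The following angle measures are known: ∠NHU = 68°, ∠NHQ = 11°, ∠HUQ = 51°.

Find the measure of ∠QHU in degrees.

∠QHU = 79°

1. ∠HUN = 51°  [N on ray UQ]
2. ∠HNU = 61°  [△HNU]
3. ∠HNQ = 119°  [linear pair at N on QU]
4. ∠HQN = 50°  [△HQN]
5. ∠HQU = 50°  [N on ray QU]
6. ∠QHU = 79°  [△HQU]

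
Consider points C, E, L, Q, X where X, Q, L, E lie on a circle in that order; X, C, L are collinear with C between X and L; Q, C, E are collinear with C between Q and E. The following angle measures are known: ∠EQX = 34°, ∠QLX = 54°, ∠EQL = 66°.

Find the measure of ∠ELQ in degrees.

1. ∠QEX = 54°  [same arc XQ]
2. ∠EXQ = 92°  [△XQE]
3. ∠ELQ = 88°  [cyclic XQLE, opposite ∠X+∠L]

∠ELQ = 88°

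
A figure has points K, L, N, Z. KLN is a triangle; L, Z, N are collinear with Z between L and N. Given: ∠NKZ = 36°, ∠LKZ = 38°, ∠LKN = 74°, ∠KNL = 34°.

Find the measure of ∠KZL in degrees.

1. ∠KLN = 72°  [△KLN]
2. ∠KLZ = 72°  [Z on ray LN]
3. ∠KZL = 70°  [△KLZ]

∠KZL = 70°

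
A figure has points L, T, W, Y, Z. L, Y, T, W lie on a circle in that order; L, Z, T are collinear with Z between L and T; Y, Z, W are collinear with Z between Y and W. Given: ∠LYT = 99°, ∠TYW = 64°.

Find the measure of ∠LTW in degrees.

∠LTW = 35°

1. ∠LWT = 81°  [cyclic LYTW, opposite ∠Y+∠W]
2. ∠TLW = 64°  [same arc TW]
3. ∠LTW = 35°  [△LTW]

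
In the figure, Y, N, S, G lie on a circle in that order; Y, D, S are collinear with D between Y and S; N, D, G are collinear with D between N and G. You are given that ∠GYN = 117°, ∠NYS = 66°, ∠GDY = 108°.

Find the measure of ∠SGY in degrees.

1. ∠GSN = 63°  [cyclic YNSG, opposite ∠Y+∠S]
2. ∠NGS = 66°  [same arc NS]
3. ∠GDS = 72°  [linear pair at D on YS]
4. ∠GNS = 51°  [△NSG]
5. ∠GSY = 42°  [△SDG]
6. ∠GYS = 51°  [same arc SG]
7. ∠SGY = 87°  [△YSG]

∠SGY = 87°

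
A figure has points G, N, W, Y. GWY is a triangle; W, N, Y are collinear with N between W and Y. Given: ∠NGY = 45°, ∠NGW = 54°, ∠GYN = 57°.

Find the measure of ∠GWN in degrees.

1. ∠GNY = 78°  [△GNY]
2. ∠GNW = 102°  [linear pair at N on WY]
3. ∠GWN = 24°  [△GWN]

∠GWN = 24°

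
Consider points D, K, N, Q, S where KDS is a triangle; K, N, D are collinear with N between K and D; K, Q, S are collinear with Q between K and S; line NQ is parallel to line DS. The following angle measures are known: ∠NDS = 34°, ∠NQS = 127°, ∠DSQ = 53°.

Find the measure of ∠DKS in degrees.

∠DKS = 93°

1. ∠KDS = 34°  [N on ray DK]
2. ∠DSK = 53°  [Q on ray SK]
3. ∠DKS = 93°  [△KDS]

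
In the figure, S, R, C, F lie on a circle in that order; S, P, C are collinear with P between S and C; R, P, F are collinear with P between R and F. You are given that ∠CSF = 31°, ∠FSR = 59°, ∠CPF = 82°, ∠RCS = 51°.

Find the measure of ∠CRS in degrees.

∠CRS = 101°

1. ∠CRF = 31°  [same arc CF]
2. ∠FCR = 121°  [cyclic SRCF, opposite ∠S+∠C]
3. ∠CFR = 28°  [△RCF]
4. ∠CSR = 28°  [same arc RC]
5. ∠CRS = 101°  [△SRC]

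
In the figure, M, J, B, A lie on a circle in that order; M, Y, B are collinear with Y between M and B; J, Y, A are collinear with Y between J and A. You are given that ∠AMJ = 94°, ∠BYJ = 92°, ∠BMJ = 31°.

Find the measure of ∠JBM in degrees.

∠JBM = 25°

1. ∠ABJ = 86°  [cyclic MJBA, opposite ∠M+∠B]
2. ∠BAJ = 31°  [same arc JB]
3. ∠AJB = 63°  [△JBA]
4. ∠JBM = 25°  [△JYB]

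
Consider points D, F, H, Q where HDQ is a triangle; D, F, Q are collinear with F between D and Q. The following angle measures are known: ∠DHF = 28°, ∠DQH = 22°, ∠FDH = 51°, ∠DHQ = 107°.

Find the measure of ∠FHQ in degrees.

∠FHQ = 79°

1. ∠DFH = 101°  [△HDF]
2. ∠FQH = 22°  [F on ray QD]
3. ∠HFQ = 79°  [linear pair at F on DQ]
4. ∠FHQ = 79°  [△HFQ]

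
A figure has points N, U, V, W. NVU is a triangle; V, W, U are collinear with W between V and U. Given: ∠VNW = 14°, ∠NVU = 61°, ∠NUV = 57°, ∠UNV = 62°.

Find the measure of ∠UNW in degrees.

∠UNW = 48°

1. ∠NVW = 61°  [W on ray VU]
2. ∠NUW = 57°  [W on ray UV]
3. ∠NWV = 105°  [△NVW]
4. ∠NWU = 75°  [linear pair at W on VU]
5. ∠UNW = 48°  [△NWU]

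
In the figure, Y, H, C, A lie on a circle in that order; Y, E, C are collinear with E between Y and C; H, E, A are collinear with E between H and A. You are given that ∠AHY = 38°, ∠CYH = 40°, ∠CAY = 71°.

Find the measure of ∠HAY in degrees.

1. ∠CHY = 109°  [cyclic YHCA, opposite ∠H+∠A]
2. ∠HCY = 31°  [△YHC]
3. ∠HAY = 31°  [same arc YH]

∠HAY = 31°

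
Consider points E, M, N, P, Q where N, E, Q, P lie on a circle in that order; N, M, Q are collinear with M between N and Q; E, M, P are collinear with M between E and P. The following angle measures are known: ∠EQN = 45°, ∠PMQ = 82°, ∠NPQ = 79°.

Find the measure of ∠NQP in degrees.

1. ∠EPN = 45°  [same arc NE]
2. ∠NMP = 98°  [linear pair at M on NQ]
3. ∠PNQ = 37°  [△NMP]
4. ∠NQP = 64°  [△NQP]

∠NQP = 64°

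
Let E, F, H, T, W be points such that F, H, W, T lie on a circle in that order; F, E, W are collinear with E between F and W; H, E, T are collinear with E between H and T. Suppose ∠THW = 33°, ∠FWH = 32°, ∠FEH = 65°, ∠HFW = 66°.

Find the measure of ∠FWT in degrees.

1. ∠TEW = 65°  [vertical angles at E]
2. ∠HTW = 66°  [same arc HW]
3. ∠FWT = 49°  [△WET]

∠FWT = 49°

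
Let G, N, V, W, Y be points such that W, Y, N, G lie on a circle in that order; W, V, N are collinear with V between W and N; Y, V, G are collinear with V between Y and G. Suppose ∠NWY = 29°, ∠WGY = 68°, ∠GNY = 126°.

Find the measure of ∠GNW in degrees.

∠GNW = 58°

1. ∠GWY = 54°  [cyclic WYNG, opposite ∠W+∠N]
2. ∠GYW = 58°  [△WYG]
3. ∠GNW = 58°  [same arc WG]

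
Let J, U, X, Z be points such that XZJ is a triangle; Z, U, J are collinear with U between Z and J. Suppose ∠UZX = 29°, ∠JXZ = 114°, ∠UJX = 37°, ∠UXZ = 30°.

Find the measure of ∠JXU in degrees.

1. ∠XUZ = 121°  [△XZU]
2. ∠JUX = 59°  [linear pair at U on ZJ]
3. ∠JXU = 84°  [△XUJ]

∠JXU = 84°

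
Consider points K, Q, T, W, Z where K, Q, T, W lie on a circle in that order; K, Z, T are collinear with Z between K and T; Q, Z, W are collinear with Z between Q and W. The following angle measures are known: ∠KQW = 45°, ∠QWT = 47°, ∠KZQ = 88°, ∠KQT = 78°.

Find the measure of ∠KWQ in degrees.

∠KWQ = 55°

1. ∠QKT = 47°  [△KZQ]
2. ∠KTQ = 55°  [△KQT]
3. ∠KWQ = 55°  [same arc KQ]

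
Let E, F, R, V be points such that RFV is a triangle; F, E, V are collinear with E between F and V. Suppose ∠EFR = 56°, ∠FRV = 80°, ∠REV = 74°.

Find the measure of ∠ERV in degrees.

∠ERV = 62°

1. ∠RFV = 56°  [E on ray FV]
2. ∠FVR = 44°  [△RFV]
3. ∠EVR = 44°  [E on ray VF]
4. ∠ERV = 62°  [△REV]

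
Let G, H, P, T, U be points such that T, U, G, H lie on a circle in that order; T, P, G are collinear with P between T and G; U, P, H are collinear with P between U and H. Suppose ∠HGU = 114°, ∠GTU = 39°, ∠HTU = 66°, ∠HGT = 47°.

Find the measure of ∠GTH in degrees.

∠GTH = 27°

1. ∠GHU = 39°  [same arc UG]
2. ∠GUH = 27°  [△UGH]
3. ∠GTH = 27°  [same arc GH]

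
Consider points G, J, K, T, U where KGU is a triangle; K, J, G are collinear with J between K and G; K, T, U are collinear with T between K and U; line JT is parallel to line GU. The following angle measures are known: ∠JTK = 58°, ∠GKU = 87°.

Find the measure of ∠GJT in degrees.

1. ∠GUK = 58°  [JT∥GU, corresponding at T]
2. ∠KGU = 35°  [△KGU]
3. ∠KJT = 35°  [JT∥GU, corresponding at J]
4. ∠GJT = 145°  [linear pair at J on KG]

∠GJT = 145°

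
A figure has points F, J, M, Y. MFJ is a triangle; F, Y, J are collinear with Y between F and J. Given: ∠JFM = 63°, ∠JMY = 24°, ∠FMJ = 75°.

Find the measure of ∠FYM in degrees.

∠FYM = 66°

1. ∠FJM = 42°  [△MFJ]
2. ∠MJY = 42°  [Y on ray JF]
3. ∠JYM = 114°  [△MYJ]
4. ∠FYM = 66°  [linear pair at Y on FJ]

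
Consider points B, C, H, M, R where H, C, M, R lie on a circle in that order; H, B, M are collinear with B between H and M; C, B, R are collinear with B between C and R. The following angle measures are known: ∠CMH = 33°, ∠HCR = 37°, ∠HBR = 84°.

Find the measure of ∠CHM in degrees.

1. ∠HMR = 37°  [same arc HR]
2. ∠MBR = 96°  [linear pair at B on HM]
3. ∠CRM = 47°  [△MBR]
4. ∠CHM = 47°  [same arc CM]

∠CHM = 47°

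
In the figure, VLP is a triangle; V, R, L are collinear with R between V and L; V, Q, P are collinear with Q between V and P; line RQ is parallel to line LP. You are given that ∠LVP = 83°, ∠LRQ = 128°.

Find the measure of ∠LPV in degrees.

∠LPV = 45°

1. ∠QVR = 83°  [R on VL, Q on VP]
2. ∠QRV = 52°  [linear pair at R on VL]
3. ∠RQV = 45°  [△VRQ]
4. ∠LPV = 45°  [RQ∥LP, corresponding at Q]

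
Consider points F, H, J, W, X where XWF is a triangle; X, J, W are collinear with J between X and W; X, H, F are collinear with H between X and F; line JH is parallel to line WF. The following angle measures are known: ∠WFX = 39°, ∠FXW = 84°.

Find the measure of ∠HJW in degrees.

1. ∠FWX = 57°  [△XWF]
2. ∠HJX = 57°  [JH∥WF, corresponding at J]
3. ∠HJW = 123°  [linear pair at J on XW]

∠HJW = 123°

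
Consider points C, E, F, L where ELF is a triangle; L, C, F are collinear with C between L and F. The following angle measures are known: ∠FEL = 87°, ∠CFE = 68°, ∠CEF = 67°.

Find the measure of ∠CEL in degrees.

1. ∠ECF = 45°  [△ECF]
2. ∠EFL = 68°  [C on ray FL]
3. ∠ECL = 135°  [linear pair at C on LF]
4. ∠ELF = 25°  [△ELF]
5. ∠CLE = 25°  [C on ray LF]
6. ∠CEL = 20°  [△ELC]

∠CEL = 20°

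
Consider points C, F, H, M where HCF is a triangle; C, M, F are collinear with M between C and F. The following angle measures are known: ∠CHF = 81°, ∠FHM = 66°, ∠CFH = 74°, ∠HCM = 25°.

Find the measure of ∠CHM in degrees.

1. ∠HFM = 74°  [M on ray FC]
2. ∠FMH = 40°  [△HMF]
3. ∠CMH = 140°  [linear pair at M on CF]
4. ∠CHM = 15°  [△HCM]

∠CHM = 15°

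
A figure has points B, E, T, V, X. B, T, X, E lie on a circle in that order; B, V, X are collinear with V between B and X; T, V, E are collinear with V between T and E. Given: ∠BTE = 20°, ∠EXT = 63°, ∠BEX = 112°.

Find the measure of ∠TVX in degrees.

∠TVX = 89°

1. ∠BXE = 20°  [same arc BE]
2. ∠EBT = 117°  [cyclic BTXE, opposite ∠B+∠X]
3. ∠EBX = 48°  [△BXE]
4. ∠BET = 43°  [△BTE]
5. ∠ETX = 48°  [same arc XE]
6. ∠BXT = 43°  [same arc BT]
7. ∠TVX = 89°  [△TVX]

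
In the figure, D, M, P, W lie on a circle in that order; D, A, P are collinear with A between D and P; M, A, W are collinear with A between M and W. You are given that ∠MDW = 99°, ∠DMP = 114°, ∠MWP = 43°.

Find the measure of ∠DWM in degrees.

∠DWM = 23°

1. ∠MDP = 43°  [same arc MP]
2. ∠DPM = 23°  [△DMP]
3. ∠DWM = 23°  [same arc DM]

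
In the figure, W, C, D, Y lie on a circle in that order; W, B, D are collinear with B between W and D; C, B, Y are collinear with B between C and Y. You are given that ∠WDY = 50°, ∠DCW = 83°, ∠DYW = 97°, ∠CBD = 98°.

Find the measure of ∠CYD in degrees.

∠CYD = 48°

1. ∠WCY = 50°  [same arc WY]
2. ∠CBW = 82°  [linear pair at B on WD]
3. ∠CWD = 48°  [△WBC]
4. ∠CYD = 48°  [same arc CD]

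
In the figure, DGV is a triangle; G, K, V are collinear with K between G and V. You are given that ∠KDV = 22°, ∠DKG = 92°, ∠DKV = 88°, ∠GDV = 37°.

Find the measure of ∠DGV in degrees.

∠DGV = 73°

1. ∠DVK = 70°  [△DKV]
2. ∠DVG = 70°  [K on ray VG]
3. ∠DGV = 73°  [△DGV]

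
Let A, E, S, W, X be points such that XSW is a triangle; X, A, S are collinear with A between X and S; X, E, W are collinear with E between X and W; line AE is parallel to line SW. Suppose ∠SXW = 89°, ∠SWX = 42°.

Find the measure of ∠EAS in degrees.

∠EAS = 131°

1. ∠WSX = 49°  [△XSW]
2. ∠EAX = 49°  [AE∥SW, corresponding at A]
3. ∠EAS = 131°  [linear pair at A on XS]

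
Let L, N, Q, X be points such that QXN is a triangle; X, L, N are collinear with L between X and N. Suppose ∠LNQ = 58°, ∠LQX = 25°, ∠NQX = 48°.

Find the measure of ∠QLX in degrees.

∠QLX = 81°

1. ∠QNX = 58°  [L on ray NX]
2. ∠NXQ = 74°  [△QXN]
3. ∠LXQ = 74°  [L on ray XN]
4. ∠QLX = 81°  [△QXL]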